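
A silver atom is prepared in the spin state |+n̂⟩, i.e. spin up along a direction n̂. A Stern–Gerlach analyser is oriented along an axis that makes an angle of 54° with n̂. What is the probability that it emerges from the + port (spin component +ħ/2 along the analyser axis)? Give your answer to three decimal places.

0.794

For spin-½, the probability of finding spin-up along an axis at angle θ to the initial spin direction is cos²(θ/2); spin-down is sin²(θ/2).
θ = 54°, so P = cos²(27°) ≈ 0.794.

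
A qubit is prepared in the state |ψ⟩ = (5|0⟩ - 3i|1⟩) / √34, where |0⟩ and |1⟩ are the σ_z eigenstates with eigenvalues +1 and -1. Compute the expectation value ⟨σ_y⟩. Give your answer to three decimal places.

-0.882

⟨σ_y⟩ = 2 Im(a* b)/(|a|²+|b|²) with a = 5, b = -3i.
a* b = -15i, so ⟨σ_y⟩ = -30/34.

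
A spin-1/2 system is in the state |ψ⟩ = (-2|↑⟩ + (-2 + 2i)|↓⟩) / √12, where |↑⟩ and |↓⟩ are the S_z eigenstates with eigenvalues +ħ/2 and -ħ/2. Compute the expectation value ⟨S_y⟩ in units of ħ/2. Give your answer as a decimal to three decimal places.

⟨σ_y⟩ = 2 Im(a* b)/(|a|²+|b|²) with a = -2, b = (-2 + 2i).
a* b = (4 - 4i), so ⟨σ_y⟩ = -8/12.
⟨S_y⟩ = (ħ/2)·⟨σ_y⟩.

-0.667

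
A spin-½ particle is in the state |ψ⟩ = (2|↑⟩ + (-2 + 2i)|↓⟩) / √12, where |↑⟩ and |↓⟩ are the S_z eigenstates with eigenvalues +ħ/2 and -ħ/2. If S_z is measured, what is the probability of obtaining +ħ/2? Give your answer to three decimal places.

0.333

The +ħ/2 outcome corresponds to |↑⟩. Its amplitude in |ψ⟩ is 2/√12.
P = |2|² / 12 = 4/12.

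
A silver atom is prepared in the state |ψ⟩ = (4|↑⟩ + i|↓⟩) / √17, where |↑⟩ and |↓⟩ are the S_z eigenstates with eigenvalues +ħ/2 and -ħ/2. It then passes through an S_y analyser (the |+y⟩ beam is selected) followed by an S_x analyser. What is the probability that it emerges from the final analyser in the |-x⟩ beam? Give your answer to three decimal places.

First analyser (S_y): P(|+y⟩) = |⟨+y|ψ⟩|² = 25/34.
After stage 1 the state is |+y⟩; P(|-x⟩) = |⟨-x|+y⟩|² = 1/2.
Joint probability = 25/34 × 1/2 = 0.368.

0.368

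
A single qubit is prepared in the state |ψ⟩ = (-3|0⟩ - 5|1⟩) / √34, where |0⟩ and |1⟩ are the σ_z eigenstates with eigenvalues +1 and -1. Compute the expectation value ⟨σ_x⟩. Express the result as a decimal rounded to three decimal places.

0.882

⟨σ_x⟩ = 2 Re(a* b)/(|a|²+|b|²) with a = -3, b = -5.
a* b = 15, so ⟨σ_x⟩ = 30/34.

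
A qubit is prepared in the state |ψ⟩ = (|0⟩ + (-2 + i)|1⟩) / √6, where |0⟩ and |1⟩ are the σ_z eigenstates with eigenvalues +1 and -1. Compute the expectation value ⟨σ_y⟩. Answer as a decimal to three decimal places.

0.333

⟨σ_y⟩ = 2 Im(a* b)/(|a|²+|b|²) with a = 1, b = (-2 + i).
a* b = (-2 + i), so ⟨σ_y⟩ = 2/6.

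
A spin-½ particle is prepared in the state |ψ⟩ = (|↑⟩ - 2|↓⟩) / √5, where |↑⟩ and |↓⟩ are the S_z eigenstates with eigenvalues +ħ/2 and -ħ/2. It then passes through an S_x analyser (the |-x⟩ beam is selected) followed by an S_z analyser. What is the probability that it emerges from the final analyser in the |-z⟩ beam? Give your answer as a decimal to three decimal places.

0.450

First analyser (S_x): P(|-x⟩) = |⟨-x|ψ⟩|² = 9/10.
After stage 1 the state is |-x⟩; P(|-z⟩) = |⟨-z|-x⟩|² = 1/2.
Joint probability = 9/10 × 1/2 = 0.450.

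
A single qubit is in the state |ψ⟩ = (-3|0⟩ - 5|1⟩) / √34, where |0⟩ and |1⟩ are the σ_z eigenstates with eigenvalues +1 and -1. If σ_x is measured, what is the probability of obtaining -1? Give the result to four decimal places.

|-x⟩ = (|0⟩ - |1⟩)/√2, so ⟨-x|ψ⟩ = (2) / (√2·√34).
P = |2|² / 68 = 4/68.

0.0588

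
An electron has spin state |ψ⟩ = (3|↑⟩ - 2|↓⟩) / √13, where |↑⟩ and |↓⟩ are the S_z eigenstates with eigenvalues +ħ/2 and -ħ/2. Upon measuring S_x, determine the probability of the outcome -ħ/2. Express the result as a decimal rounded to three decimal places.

|-x⟩ = (|↑⟩ - |↓⟩)/√2, so ⟨-x|ψ⟩ = (5) / (√2·√13).
P = |5|² / 26 = 25/26.

0.962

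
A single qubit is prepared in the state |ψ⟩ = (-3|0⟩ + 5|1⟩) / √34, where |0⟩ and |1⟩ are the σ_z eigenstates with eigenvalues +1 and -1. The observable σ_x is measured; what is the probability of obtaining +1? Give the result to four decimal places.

|+x⟩ = (|0⟩ + |1⟩)/√2, so ⟨+x|ψ⟩ = (2) / (√2·√34).
P = |2|² / 68 = 4/68.

0.0588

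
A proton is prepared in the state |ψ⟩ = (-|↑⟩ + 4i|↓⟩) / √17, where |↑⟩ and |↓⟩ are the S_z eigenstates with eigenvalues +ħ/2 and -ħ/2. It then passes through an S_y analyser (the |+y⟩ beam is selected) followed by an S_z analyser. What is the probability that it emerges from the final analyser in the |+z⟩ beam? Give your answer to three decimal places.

0.132

First analyser (S_y): P(|+y⟩) = |⟨+y|ψ⟩|² = 9/34.
After stage 1 the state is |+y⟩; P(|+z⟩) = |⟨+z|+y⟩|² = 1/2.
Joint probability = 9/34 × 1/2 = 0.132.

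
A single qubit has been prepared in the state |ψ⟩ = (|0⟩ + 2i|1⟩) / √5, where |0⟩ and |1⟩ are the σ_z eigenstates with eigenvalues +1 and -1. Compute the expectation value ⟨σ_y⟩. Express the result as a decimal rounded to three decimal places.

⟨σ_y⟩ = 2 Im(a* b)/(|a|²+|b|²) with a = 1, b = 2i.
a* b = 2i, so ⟨σ_y⟩ = 4/5.

0.800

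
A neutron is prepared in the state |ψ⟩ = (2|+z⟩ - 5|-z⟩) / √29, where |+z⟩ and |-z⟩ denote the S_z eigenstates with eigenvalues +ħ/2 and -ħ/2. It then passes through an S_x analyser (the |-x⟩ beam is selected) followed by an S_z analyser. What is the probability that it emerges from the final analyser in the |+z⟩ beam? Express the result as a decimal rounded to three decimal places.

First analyser (S_x): P(|-x⟩) = |⟨-x|ψ⟩|² = 49/58.
After stage 1 the state is |-x⟩; P(|+z⟩) = |⟨+z|-x⟩|² = 1/2.
Joint probability = 49/58 × 1/2 = 0.422.

0.422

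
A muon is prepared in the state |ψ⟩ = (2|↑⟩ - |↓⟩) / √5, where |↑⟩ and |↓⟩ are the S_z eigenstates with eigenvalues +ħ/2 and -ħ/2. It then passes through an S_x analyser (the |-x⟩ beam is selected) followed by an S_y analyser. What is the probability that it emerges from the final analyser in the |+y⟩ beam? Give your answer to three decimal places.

0.450

First analyser (S_x): P(|-x⟩) = |⟨-x|ψ⟩|² = 9/10.
After stage 1 the state is |-x⟩; P(|+y⟩) = |⟨+y|-x⟩|² = 1/2.
Joint probability = 9/10 × 1/2 = 0.450.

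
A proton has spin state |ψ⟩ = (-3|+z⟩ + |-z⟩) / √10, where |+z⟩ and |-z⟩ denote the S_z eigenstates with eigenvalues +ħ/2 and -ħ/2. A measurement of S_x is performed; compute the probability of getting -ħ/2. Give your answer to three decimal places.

0.800

|-x⟩ = (|+z⟩ - |-z⟩)/√2, so ⟨-x|ψ⟩ = (-4) / (√2·√10).
P = |-4|² / 20 = 16/20.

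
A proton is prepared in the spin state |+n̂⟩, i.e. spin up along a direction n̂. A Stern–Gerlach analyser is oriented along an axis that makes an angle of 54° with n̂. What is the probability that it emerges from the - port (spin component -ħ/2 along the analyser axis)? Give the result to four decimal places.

For spin-½, the probability of finding spin-up along an axis at angle θ to the initial spin direction is cos²(θ/2); spin-down is sin²(θ/2).
θ = 54°, so P = sin²(27°) ≈ 0.2061.

0.2061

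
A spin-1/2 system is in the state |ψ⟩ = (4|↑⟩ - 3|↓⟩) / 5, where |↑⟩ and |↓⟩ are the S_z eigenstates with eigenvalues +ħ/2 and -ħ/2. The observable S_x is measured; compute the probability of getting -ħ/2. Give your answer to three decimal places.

0.980

|-x⟩ = (|↑⟩ - |↓⟩)/√2, so ⟨-x|ψ⟩ = (7) / (√2·5).
P = |7|² / 50 = 49/50.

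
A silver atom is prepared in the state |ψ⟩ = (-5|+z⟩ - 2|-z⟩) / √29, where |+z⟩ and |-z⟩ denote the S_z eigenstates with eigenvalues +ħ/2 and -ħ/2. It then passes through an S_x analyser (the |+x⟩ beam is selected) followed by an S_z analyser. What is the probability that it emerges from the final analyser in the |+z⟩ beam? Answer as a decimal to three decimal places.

First analyser (S_x): P(|+x⟩) = |⟨+x|ψ⟩|² = 49/58.
After stage 1 the state is |+x⟩; P(|+z⟩) = |⟨+z|+x⟩|² = 1/2.
Joint probability = 49/58 × 1/2 = 0.422.

0.422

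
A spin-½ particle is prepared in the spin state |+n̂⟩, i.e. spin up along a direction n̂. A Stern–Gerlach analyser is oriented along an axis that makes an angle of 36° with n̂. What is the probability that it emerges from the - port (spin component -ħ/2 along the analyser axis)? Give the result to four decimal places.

0.0955

For spin-½, the probability of finding spin-up along an axis at angle θ to the initial spin direction is cos²(θ/2); spin-down is sin²(θ/2).
θ = 36°, so P = sin²(18°) ≈ 0.0955.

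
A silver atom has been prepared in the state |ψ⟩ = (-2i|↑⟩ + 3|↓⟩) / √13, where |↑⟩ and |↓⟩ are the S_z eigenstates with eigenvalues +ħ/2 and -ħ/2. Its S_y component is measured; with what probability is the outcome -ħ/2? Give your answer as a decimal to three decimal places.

|-y⟩ = (|↑⟩ - i|↓⟩)/√2, so ⟨-y|ψ⟩ = (i) / (√2·√13).
P = |i|² / 26 = 1/26.

0.038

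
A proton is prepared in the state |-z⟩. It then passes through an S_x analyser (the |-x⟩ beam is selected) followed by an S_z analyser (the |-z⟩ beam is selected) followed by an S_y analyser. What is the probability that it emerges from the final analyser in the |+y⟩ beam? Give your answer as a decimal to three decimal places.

0.125

First analyser (S_x): from |-z⟩, P(|-x⟩) = 1/2.
After stage 1 the state is |-x⟩; P(|-z⟩) = |⟨-z|-x⟩|² = 1/2.
After stage 2 the state is |-z⟩; P(|+y⟩) = |⟨+y|-z⟩|² = 1/2.
Joint probability = 1/2 × 1/2 × 1/2 = 0.125.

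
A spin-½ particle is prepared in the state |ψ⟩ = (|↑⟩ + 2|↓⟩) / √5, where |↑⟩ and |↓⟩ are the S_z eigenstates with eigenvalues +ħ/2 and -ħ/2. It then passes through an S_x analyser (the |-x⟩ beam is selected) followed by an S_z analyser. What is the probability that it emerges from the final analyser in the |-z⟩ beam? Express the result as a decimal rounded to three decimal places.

First analyser (S_x): P(|-x⟩) = |⟨-x|ψ⟩|² = 1/10.
After stage 1 the state is |-x⟩; P(|-z⟩) = |⟨-z|-x⟩|² = 1/2.
Joint probability = 1/10 × 1/2 = 0.050.

0.050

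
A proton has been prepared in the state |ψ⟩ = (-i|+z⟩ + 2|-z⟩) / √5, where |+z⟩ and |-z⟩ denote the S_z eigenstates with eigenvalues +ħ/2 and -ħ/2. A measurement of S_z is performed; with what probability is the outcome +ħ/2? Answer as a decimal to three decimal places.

The +ħ/2 outcome corresponds to |+z⟩. Its amplitude in |ψ⟩ is -i/√5.
P = |-i|² / 5 = 1/5.

0.200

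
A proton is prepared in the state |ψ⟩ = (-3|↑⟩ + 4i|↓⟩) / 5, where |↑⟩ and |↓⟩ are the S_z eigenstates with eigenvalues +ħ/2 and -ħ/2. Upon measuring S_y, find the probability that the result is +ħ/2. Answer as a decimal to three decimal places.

0.020

|+y⟩ = (|↑⟩ + i|↓⟩)/√2, so ⟨+y|ψ⟩ = (1) / (√2·5).
P = |1|² / 50 = 1/50.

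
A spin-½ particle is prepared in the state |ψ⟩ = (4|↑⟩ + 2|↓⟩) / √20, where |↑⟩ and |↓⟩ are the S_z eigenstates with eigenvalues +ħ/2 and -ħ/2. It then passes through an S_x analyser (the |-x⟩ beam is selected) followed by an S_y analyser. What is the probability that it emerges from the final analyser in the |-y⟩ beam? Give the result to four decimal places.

First analyser (S_x): P(|-x⟩) = |⟨-x|ψ⟩|² = 4/40.
After stage 1 the state is |-x⟩; P(|-y⟩) = |⟨-y|-x⟩|² = 1/2.
Joint probability = 4/40 × 1/2 = 0.0500.

0.0500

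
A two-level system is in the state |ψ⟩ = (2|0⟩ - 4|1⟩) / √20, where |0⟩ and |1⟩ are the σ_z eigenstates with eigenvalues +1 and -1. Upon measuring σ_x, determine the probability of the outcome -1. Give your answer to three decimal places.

0.900

|-x⟩ = (|0⟩ - |1⟩)/√2, so ⟨-x|ψ⟩ = (6) / (√2·√20).
P = |6|² / 40 = 36/40.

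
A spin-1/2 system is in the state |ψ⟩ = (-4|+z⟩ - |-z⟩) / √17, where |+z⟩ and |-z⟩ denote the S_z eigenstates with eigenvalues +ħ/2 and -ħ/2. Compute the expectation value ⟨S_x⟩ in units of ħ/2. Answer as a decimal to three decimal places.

⟨σ_x⟩ = 2 Re(a* b)/(|a|²+|b|²) with a = -4, b = -1.
a* b = 4, so ⟨σ_x⟩ = 8/17.
⟨S_x⟩ = (ħ/2)·⟨σ_x⟩.

0.471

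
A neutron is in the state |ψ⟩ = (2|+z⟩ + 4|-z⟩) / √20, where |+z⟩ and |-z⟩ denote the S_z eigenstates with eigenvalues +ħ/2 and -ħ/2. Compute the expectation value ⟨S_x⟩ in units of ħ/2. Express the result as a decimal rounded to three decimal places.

0.800

⟨σ_x⟩ = 2 Re(a* b)/(|a|²+|b|²) with a = 2, b = 4.
a* b = 8, so ⟨σ_x⟩ = 16/20.
⟨S_x⟩ = (ħ/2)·⟨σ_x⟩.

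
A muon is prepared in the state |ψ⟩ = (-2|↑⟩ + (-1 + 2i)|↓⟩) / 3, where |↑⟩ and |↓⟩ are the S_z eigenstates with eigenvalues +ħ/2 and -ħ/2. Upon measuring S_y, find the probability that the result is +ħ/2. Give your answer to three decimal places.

|+y⟩ = (|↑⟩ + i|↓⟩)/√2, so ⟨+y|ψ⟩ = (i) / (√2·3).
P = |i|² / 18 = 1/18.

0.056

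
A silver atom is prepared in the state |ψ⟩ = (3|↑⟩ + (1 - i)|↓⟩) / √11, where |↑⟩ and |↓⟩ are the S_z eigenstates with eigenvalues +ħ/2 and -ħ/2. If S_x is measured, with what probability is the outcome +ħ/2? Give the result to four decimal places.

0.7727

|+x⟩ = (|↑⟩ + |↓⟩)/√2, so ⟨+x|ψ⟩ = (4 - i) / (√2·√11).
P = |4 - i|² / 22 = 17/22.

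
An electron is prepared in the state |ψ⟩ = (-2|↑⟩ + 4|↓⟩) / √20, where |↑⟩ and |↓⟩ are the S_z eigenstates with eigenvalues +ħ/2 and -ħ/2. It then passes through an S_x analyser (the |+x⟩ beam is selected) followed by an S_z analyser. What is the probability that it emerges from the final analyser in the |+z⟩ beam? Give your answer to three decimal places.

0.050

First analyser (S_x): P(|+x⟩) = |⟨+x|ψ⟩|² = 4/40.
After stage 1 the state is |+x⟩; P(|+z⟩) = |⟨+z|+x⟩|² = 1/2.
Joint probability = 4/40 × 1/2 = 0.050.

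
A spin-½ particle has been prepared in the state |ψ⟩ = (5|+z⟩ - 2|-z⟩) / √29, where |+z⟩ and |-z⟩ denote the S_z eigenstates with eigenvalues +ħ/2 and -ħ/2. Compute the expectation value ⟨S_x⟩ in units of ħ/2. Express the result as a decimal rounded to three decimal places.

⟨σ_x⟩ = 2 Re(a* b)/(|a|²+|b|²) with a = 5, b = -2.
a* b = -10, so ⟨σ_x⟩ = -20/29.
⟨S_x⟩ = (ħ/2)·⟨σ_x⟩.

-0.690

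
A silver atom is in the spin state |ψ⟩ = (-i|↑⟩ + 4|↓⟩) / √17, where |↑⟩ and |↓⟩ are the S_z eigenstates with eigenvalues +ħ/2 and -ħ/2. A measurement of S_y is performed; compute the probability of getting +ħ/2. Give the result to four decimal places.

|+y⟩ = (|↑⟩ + i|↓⟩)/√2, so ⟨+y|ψ⟩ = (-5i) / (√2·√17).
P = |-5i|² / 34 = 25/34.

0.7353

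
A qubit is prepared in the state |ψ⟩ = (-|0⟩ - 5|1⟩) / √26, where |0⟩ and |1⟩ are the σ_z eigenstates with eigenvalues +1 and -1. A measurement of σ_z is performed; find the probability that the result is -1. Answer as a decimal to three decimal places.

0.962

The -1 outcome corresponds to |1⟩. Its amplitude in |ψ⟩ is -5/√26.
P = |-5|² / 26 = 25/26.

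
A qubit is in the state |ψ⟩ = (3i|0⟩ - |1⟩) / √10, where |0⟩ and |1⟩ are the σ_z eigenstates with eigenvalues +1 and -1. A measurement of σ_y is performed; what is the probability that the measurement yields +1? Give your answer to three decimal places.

0.800

|+y⟩ = (|0⟩ + i|1⟩)/√2, so ⟨+y|ψ⟩ = (4i) / (√2·√10).
P = |4i|² / 20 = 16/20.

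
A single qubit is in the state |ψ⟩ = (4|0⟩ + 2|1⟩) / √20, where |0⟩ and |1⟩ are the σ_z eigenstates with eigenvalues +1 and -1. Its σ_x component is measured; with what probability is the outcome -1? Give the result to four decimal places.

|-x⟩ = (|0⟩ - |1⟩)/√2, so ⟨-x|ψ⟩ = (2) / (√2·√20).
P = |2|² / 40 = 4/40.

0.1000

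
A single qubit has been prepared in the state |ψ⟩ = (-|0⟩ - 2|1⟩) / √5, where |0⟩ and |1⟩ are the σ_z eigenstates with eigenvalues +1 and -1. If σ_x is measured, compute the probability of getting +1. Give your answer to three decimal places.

0.900

|+x⟩ = (|0⟩ + |1⟩)/√2, so ⟨+x|ψ⟩ = (-3) / (√2·√5).
P = |-3|² / 10 = 9/10.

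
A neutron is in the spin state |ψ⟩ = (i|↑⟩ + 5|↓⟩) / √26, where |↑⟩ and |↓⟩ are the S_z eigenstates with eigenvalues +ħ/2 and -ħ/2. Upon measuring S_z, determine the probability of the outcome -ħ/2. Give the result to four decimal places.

The -ħ/2 outcome corresponds to |↓⟩. Its amplitude in |ψ⟩ is 5/√26.
P = |5|² / 26 = 25/26.

0.9615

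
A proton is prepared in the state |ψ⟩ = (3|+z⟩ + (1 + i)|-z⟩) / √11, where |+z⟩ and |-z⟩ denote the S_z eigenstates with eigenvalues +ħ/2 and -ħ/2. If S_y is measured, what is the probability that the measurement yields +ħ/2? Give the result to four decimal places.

0.7727

|+y⟩ = (|+z⟩ + i|-z⟩)/√2, so ⟨+y|ψ⟩ = (4 - i) / (√2·√11).
P = |4 - i|² / 22 = 17/22.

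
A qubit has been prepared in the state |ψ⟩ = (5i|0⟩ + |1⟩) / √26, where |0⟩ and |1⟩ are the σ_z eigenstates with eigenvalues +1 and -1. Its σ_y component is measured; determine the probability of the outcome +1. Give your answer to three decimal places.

|+y⟩ = (|0⟩ + i|1⟩)/√2, so ⟨+y|ψ⟩ = (4i) / (√2·√26).
P = |4i|² / 52 = 16/52.

0.308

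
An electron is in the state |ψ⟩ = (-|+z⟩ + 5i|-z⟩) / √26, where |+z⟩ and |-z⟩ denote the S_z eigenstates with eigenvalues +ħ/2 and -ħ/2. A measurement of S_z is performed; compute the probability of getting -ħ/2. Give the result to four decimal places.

The -ħ/2 outcome corresponds to |-z⟩. Its amplitude in |ψ⟩ is 5i/√26.
P = |5i|² / 26 = 25/26.

0.9615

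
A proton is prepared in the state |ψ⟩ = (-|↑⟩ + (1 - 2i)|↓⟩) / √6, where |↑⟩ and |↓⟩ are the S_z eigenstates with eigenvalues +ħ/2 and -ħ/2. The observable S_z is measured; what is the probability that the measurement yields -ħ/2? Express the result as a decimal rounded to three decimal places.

0.833

The -ħ/2 outcome corresponds to |↓⟩. Its amplitude in |ψ⟩ is (1 - 2i)/√6.
P = |1 - 2i|² / 6 = 5/6.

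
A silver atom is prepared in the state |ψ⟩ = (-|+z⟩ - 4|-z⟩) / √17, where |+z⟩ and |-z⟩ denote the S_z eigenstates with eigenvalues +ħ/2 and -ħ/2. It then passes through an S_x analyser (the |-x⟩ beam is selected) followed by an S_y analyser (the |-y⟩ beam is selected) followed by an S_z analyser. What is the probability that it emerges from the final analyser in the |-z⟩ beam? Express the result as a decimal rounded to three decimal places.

0.066

First analyser (S_x): P(|-x⟩) = |⟨-x|ψ⟩|² = 9/34.
After stage 1 the state is |-x⟩; P(|-y⟩) = |⟨-y|-x⟩|² = 1/2.
After stage 2 the state is |-y⟩; P(|-z⟩) = |⟨-z|-y⟩|² = 1/2.
Joint probability = 9/34 × 1/2 × 1/2 = 0.066.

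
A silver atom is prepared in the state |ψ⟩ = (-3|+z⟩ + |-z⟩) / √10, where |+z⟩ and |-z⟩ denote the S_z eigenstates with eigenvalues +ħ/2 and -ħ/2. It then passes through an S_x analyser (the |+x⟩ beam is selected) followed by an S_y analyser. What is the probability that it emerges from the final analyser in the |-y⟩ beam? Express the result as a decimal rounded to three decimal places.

First analyser (S_x): P(|+x⟩) = |⟨+x|ψ⟩|² = 4/20.
After stage 1 the state is |+x⟩; P(|-y⟩) = |⟨-y|+x⟩|² = 1/2.
Joint probability = 4/20 × 1/2 = 0.100.

0.100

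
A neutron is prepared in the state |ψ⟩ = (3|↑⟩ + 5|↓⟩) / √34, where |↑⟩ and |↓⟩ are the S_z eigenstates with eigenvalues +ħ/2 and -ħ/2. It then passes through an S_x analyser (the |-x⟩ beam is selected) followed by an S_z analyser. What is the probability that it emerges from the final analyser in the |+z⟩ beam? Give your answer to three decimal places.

0.029

First analyser (S_x): P(|-x⟩) = |⟨-x|ψ⟩|² = 4/68.
After stage 1 the state is |-x⟩; P(|+z⟩) = |⟨+z|-x⟩|² = 1/2.
Joint probability = 4/68 × 1/2 = 0.029.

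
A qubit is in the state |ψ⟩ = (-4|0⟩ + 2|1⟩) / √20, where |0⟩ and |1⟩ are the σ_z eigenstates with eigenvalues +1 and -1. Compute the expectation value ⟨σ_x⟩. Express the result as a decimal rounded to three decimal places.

-0.800

⟨σ_x⟩ = 2 Re(a* b)/(|a|²+|b|²) with a = -4, b = 2.
a* b = -8, so ⟨σ_x⟩ = -16/20.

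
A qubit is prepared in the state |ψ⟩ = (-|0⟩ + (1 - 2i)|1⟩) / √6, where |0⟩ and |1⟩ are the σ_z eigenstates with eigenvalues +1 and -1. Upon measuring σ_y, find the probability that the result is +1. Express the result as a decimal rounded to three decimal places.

0.833

|+y⟩ = (|0⟩ + i|1⟩)/√2, so ⟨+y|ψ⟩ = (-3 - i) / (√2·√6).
P = |-3 - i|² / 12 = 10/12.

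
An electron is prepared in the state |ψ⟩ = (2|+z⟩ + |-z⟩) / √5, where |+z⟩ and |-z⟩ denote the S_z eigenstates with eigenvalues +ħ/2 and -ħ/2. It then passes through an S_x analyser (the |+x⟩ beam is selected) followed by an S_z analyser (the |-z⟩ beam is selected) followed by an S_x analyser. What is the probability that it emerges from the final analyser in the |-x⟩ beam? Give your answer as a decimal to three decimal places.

0.225

First analyser (S_x): P(|+x⟩) = |⟨+x|ψ⟩|² = 9/10.
After stage 1 the state is |+x⟩; P(|-z⟩) = |⟨-z|+x⟩|² = 1/2.
After stage 2 the state is |-z⟩; P(|-x⟩) = |⟨-x|-z⟩|² = 1/2.
Joint probability = 9/10 × 1/2 × 1/2 = 0.225.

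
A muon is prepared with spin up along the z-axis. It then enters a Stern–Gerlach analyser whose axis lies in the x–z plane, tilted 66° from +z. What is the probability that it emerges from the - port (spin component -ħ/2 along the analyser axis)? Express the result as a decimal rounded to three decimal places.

0.297

For spin-½, the probability of finding spin-up along an axis at angle θ to the initial spin direction is cos²(θ/2); spin-down is sin²(θ/2).
θ = 66°, so P = sin²(33°) ≈ 0.297.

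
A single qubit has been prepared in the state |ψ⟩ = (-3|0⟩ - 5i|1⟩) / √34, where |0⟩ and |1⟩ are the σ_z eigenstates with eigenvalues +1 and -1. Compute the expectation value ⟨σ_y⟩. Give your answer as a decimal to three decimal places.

0.882

⟨σ_y⟩ = 2 Im(a* b)/(|a|²+|b|²) with a = -3, b = -5i.
a* b = 15i, so ⟨σ_y⟩ = 30/34.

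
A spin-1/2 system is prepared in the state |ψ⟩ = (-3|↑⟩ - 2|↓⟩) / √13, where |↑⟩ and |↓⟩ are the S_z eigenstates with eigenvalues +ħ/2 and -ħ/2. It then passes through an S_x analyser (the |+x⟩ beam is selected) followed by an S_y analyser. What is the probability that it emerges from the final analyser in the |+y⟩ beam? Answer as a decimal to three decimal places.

First analyser (S_x): P(|+x⟩) = |⟨+x|ψ⟩|² = 25/26.
After stage 1 the state is |+x⟩; P(|+y⟩) = |⟨+y|+x⟩|² = 1/2.
Joint probability = 25/26 × 1/2 = 0.481.

0.481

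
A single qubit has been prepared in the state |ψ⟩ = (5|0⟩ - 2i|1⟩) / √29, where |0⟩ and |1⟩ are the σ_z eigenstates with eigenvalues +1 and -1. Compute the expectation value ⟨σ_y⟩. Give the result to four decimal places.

-0.6897

⟨σ_y⟩ = 2 Im(a* b)/(|a|²+|b|²) with a = 5, b = -2i.
a* b = -10i, so ⟨σ_y⟩ = -20/29.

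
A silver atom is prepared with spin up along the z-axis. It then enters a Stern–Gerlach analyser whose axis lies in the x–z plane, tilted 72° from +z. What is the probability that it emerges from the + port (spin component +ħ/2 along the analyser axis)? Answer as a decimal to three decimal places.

0.655

For spin-½, the probability of finding spin-up along an axis at angle θ to the initial spin direction is cos²(θ/2); spin-down is sin²(θ/2).
θ = 72°, so P = cos²(36°) ≈ 0.655.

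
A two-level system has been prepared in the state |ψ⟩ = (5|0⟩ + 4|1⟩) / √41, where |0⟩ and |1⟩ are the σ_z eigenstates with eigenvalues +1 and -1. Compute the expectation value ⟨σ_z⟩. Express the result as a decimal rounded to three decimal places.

0.220

⟨σ_z⟩ = |a|² - |b|² divided by |a|²+|b|², with a, b the |0⟩, |1⟩ amplitudes.
= (25 - 16)/41 = 9/41.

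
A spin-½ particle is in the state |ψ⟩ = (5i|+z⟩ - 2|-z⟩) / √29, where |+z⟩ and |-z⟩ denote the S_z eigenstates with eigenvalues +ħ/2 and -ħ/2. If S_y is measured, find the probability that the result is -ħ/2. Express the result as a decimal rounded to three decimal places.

0.155

|-y⟩ = (|+z⟩ - i|-z⟩)/√2, so ⟨-y|ψ⟩ = (3i) / (√2·√29).
P = |3i|² / 58 = 9/58.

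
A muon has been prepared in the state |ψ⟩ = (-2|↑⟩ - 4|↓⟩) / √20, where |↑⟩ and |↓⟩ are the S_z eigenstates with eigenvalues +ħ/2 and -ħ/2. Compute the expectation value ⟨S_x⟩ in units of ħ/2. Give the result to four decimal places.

0.8000

⟨σ_x⟩ = 2 Re(a* b)/(|a|²+|b|²) with a = -2, b = -4.
a* b = 8, so ⟨σ_x⟩ = 16/20.
⟨S_x⟩ = (ħ/2)·⟨σ_x⟩.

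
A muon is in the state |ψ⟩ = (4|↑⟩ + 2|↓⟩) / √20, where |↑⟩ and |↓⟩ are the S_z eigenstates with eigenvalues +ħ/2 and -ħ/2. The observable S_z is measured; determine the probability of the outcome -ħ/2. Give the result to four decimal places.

0.2000

The -ħ/2 outcome corresponds to |↓⟩. Its amplitude in |ψ⟩ is 2/√20.
P = |2|² / 20 = 4/20.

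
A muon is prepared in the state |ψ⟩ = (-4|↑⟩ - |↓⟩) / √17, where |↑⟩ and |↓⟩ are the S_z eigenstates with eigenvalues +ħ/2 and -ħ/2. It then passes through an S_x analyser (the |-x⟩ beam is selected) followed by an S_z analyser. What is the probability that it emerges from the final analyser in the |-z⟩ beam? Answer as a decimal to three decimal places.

0.132

First analyser (S_x): P(|-x⟩) = |⟨-x|ψ⟩|² = 9/34.
After stage 1 the state is |-x⟩; P(|-z⟩) = |⟨-z|-x⟩|² = 1/2.
Joint probability = 9/34 × 1/2 = 0.132.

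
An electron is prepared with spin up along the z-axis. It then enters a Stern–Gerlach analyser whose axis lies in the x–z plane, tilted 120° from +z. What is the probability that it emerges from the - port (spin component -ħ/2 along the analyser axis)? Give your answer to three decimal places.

0.750

For spin-½, the probability of finding spin-up along an axis at angle θ to the initial spin direction is cos²(θ/2); spin-down is sin²(θ/2).
θ = 120°, so P = sin²(60°) ≈ 0.750.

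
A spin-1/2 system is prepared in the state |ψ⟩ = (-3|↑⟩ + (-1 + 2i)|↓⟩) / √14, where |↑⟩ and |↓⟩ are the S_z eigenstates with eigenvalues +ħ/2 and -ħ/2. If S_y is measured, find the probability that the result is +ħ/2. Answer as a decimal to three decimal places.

0.071

|+y⟩ = (|↑⟩ + i|↓⟩)/√2, so ⟨+y|ψ⟩ = (-1 + i) / (√2·√14).
P = |-1 + i|² / 28 = 2/28.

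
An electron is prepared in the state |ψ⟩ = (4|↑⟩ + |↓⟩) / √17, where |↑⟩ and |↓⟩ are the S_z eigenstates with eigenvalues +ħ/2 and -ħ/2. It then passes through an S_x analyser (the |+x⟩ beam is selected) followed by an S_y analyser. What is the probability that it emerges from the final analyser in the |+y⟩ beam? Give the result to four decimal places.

First analyser (S_x): P(|+x⟩) = |⟨+x|ψ⟩|² = 25/34.
After stage 1 the state is |+x⟩; P(|+y⟩) = |⟨+y|+x⟩|² = 1/2.
Joint probability = 25/34 × 1/2 = 0.3676.

0.3676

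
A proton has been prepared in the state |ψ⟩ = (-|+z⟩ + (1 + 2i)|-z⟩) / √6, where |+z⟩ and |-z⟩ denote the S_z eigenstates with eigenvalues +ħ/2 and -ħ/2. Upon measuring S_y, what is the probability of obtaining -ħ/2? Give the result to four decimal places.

|-y⟩ = (|+z⟩ - i|-z⟩)/√2, so ⟨-y|ψ⟩ = (-3 + i) / (√2·√6).
P = |-3 + i|² / 12 = 10/12.

0.8333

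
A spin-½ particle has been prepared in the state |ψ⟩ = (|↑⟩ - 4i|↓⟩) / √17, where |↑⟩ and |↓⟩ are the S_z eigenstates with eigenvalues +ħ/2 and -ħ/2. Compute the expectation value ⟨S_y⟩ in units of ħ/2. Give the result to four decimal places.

-0.4706

⟨σ_y⟩ = 2 Im(a* b)/(|a|²+|b|²) with a = 1, b = -4i.
a* b = -4i, so ⟨σ_y⟩ = -8/17.
⟨S_y⟩ = (ħ/2)·⟨σ_y⟩.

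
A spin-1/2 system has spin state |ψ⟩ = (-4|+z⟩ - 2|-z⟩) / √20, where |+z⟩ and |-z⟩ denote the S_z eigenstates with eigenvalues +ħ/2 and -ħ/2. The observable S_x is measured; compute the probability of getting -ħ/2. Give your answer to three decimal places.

0.100

|-x⟩ = (|+z⟩ - |-z⟩)/√2, so ⟨-x|ψ⟩ = (-2) / (√2·√20).
P = |-2|² / 40 = 4/40.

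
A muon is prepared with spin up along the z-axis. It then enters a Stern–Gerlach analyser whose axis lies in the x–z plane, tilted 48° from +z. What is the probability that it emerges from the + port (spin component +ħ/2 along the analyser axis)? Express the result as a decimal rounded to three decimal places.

For spin-½, the probability of finding spin-up along an axis at angle θ to the initial spin direction is cos²(θ/2); spin-down is sin²(θ/2).
θ = 48°, so P = cos²(24°) ≈ 0.835.

0.835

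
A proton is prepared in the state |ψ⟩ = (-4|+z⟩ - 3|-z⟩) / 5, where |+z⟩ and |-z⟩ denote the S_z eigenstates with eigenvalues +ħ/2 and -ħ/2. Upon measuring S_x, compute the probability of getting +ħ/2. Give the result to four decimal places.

|+x⟩ = (|+z⟩ + |-z⟩)/√2, so ⟨+x|ψ⟩ = (-7) / (√2·5).
P = |-7|² / 50 = 49/50.

0.9800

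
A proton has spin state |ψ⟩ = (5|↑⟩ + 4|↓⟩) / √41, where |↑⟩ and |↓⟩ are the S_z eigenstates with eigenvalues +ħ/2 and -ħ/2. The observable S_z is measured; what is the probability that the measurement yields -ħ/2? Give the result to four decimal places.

The -ħ/2 outcome corresponds to |↓⟩. Its amplitude in |ψ⟩ is 4/√41.
P = |4|² / 41 = 16/41.

0.3902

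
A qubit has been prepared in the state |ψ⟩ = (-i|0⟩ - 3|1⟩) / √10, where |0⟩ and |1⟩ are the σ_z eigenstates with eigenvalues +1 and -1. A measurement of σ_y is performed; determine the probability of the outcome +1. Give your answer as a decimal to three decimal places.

0.200

|+y⟩ = (|0⟩ + i|1⟩)/√2, so ⟨+y|ψ⟩ = (2i) / (√2·√10).
P = |2i|² / 20 = 4/20.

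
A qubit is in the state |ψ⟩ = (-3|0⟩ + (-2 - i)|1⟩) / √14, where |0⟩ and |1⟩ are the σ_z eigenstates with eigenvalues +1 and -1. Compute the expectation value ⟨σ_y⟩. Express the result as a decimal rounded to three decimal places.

0.429

⟨σ_y⟩ = 2 Im(a* b)/(|a|²+|b|²) with a = -3, b = (-2 - i).
a* b = (6 + 3i), so ⟨σ_y⟩ = 6/14.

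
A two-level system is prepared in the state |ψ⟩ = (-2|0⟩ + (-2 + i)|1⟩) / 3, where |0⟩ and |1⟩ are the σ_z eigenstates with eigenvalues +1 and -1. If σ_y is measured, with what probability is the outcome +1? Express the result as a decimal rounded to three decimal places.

|+y⟩ = (|0⟩ + i|1⟩)/√2, so ⟨+y|ψ⟩ = (-1 + 2i) / (√2·3).
P = |-1 + 2i|² / 18 = 5/18.

0.278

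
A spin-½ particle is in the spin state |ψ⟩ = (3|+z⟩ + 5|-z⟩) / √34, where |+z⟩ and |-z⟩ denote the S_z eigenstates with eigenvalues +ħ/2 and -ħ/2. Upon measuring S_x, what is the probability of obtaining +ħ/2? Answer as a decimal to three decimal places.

0.941

|+x⟩ = (|+z⟩ + |-z⟩)/√2, so ⟨+x|ψ⟩ = (8) / (√2·√34).
P = |8|² / 68 = 64/68.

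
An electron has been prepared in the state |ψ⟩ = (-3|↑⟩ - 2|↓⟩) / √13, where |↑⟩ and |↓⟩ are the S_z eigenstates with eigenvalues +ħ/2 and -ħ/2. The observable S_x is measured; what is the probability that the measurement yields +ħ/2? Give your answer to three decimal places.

0.962

|+x⟩ = (|↑⟩ + |↓⟩)/√2, so ⟨+x|ψ⟩ = (-5) / (√2·√13).
P = |-5|² / 26 = 25/26.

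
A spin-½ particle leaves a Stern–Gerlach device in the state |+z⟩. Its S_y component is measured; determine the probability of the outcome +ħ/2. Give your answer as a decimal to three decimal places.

In the S_z basis, |+z⟩ = |↑⟩ and |+y⟩ = (|↑⟩ + i|↓⟩)/√2.
|⟨+y|+z⟩|² = 1/2.

0.500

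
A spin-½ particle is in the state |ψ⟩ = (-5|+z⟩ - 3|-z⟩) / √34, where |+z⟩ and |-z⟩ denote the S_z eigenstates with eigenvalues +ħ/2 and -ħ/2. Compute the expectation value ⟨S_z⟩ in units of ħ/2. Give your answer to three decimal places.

0.471

⟨σ_z⟩ = |a|² - |b|² divided by |a|²+|b|², with a, b the |+z⟩, |-z⟩ amplitudes.
= (25 - 9)/34 = 16/34.
⟨S_z⟩ = (ħ/2)·⟨σ_z⟩.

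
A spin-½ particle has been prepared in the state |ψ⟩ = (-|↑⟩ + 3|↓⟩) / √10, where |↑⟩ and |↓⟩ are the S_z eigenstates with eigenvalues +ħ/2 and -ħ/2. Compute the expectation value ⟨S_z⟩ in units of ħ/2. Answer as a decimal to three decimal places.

⟨σ_z⟩ = |a|² - |b|² divided by |a|²+|b|², with a, b the |↑⟩, |↓⟩ amplitudes.
= (1 - 9)/10 = -8/10.
⟨S_z⟩ = (ħ/2)·⟨σ_z⟩.

-0.800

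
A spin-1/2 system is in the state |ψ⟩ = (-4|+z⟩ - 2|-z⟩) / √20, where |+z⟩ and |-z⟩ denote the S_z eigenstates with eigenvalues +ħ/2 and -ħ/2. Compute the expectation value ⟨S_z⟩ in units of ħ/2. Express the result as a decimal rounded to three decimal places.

0.600

⟨σ_z⟩ = |a|² - |b|² divided by |a|²+|b|², with a, b the |+z⟩, |-z⟩ amplitudes.
= (16 - 4)/20 = 12/20.
⟨S_z⟩ = (ħ/2)·⟨σ_z⟩.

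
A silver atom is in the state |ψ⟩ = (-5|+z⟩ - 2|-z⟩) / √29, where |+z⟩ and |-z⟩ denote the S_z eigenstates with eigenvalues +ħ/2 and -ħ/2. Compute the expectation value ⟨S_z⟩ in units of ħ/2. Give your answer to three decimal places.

0.724

⟨σ_z⟩ = |a|² - |b|² divided by |a|²+|b|², with a, b the |+z⟩, |-z⟩ amplitudes.
= (25 - 4)/29 = 21/29.
⟨S_z⟩ = (ħ/2)·⟨σ_z⟩.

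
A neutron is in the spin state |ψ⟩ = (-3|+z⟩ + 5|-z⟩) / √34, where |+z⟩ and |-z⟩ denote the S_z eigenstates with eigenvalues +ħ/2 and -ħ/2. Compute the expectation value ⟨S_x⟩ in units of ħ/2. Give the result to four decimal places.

⟨σ_x⟩ = 2 Re(a* b)/(|a|²+|b|²) with a = -3, b = 5.
a* b = -15, so ⟨σ_x⟩ = -30/34.
⟨S_x⟩ = (ħ/2)·⟨σ_x⟩.

-0.8824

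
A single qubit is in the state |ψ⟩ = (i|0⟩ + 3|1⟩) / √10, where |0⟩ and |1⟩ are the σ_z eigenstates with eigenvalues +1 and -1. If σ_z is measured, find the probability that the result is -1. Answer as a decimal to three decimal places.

The -1 outcome corresponds to |1⟩. Its amplitude in |ψ⟩ is 3/√10.
P = |3|² / 10 = 9/10.

0.900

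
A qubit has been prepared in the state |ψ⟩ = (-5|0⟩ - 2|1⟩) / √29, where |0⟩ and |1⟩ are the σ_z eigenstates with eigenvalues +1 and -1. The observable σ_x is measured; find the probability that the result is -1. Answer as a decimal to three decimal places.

0.155

|-x⟩ = (|0⟩ - |1⟩)/√2, so ⟨-x|ψ⟩ = (-3) / (√2·√29).
P = |-3|² / 58 = 9/58.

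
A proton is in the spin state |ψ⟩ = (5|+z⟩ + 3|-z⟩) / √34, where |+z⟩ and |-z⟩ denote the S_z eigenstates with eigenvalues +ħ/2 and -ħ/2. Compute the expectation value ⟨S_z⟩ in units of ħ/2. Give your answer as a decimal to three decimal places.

0.471

⟨σ_z⟩ = |a|² - |b|² divided by |a|²+|b|², with a, b the |+z⟩, |-z⟩ amplitudes.
= (25 - 9)/34 = 16/34.
⟨S_z⟩ = (ħ/2)·⟨σ_z⟩.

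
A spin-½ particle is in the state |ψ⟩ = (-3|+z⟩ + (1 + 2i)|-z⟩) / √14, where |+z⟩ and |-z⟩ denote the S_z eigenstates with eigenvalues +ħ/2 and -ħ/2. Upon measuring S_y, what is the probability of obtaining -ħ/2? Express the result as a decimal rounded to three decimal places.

0.929

|-y⟩ = (|+z⟩ - i|-z⟩)/√2, so ⟨-y|ψ⟩ = (-5 + i) / (√2·√14).
P = |-5 + i|² / 28 = 26/28.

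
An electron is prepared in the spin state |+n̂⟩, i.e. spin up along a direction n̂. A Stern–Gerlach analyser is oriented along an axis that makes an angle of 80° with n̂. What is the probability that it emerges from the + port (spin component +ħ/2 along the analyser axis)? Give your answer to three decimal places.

For spin-½, the probability of finding spin-up along an axis at angle θ to the initial spin direction is cos²(θ/2); spin-down is sin²(θ/2).
θ = 80°, so P = cos²(40°) ≈ 0.587.

0.587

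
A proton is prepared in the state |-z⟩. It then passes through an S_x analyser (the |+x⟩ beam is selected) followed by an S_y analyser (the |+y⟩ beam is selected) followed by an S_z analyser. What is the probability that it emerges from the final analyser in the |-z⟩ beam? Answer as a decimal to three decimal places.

0.125

First analyser (S_x): from |-z⟩, P(|+x⟩) = 1/2.
After stage 1 the state is |+x⟩; P(|+y⟩) = |⟨+y|+x⟩|² = 1/2.
After stage 2 the state is |+y⟩; P(|-z⟩) = |⟨-z|+y⟩|² = 1/2.
Joint probability = 1/2 × 1/2 × 1/2 = 0.125.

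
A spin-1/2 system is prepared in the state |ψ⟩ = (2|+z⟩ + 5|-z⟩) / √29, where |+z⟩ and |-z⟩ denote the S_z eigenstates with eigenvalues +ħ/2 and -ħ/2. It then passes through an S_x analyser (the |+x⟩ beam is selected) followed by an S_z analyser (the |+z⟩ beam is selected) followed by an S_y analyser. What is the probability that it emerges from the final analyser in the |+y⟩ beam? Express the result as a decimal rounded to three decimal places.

First analyser (S_x): P(|+x⟩) = |⟨+x|ψ⟩|² = 49/58.
After stage 1 the state is |+x⟩; P(|+z⟩) = |⟨+z|+x⟩|² = 1/2.
After stage 2 the state is |+z⟩; P(|+y⟩) = |⟨+y|+z⟩|² = 1/2.
Joint probability = 49/58 × 1/2 × 1/2 = 0.211.

0.211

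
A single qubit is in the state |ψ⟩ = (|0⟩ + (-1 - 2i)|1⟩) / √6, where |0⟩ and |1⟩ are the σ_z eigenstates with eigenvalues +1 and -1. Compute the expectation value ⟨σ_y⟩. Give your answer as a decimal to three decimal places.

⟨σ_y⟩ = 2 Im(a* b)/(|a|²+|b|²) with a = 1, b = (-1 - 2i).
a* b = (-1 - 2i), so ⟨σ_y⟩ = -4/6.

-0.667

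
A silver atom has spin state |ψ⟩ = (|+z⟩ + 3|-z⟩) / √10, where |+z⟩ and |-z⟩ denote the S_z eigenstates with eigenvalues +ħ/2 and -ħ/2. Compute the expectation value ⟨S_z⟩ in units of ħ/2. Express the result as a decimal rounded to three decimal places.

-0.800

⟨σ_z⟩ = |a|² - |b|² divided by |a|²+|b|², with a, b the |+z⟩, |-z⟩ amplitudes.
= (1 - 9)/10 = -8/10.
⟨S_z⟩ = (ħ/2)·⟨σ_z⟩.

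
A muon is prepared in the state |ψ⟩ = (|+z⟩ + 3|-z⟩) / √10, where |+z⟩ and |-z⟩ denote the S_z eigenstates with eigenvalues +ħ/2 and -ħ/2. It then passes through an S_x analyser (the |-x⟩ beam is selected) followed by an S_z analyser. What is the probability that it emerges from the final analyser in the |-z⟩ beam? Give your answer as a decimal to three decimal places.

0.100

First analyser (S_x): P(|-x⟩) = |⟨-x|ψ⟩|² = 4/20.
After stage 1 the state is |-x⟩; P(|-z⟩) = |⟨-z|-x⟩|² = 1/2.
Joint probability = 4/20 × 1/2 = 0.100.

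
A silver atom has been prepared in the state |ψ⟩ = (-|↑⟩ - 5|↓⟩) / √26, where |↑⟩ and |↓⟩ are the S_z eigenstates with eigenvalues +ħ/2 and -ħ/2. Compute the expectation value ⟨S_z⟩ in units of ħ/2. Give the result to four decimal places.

⟨σ_z⟩ = |a|² - |b|² divided by |a|²+|b|², with a, b the |↑⟩, |↓⟩ amplitudes.
= (1 - 25)/26 = -24/26.
⟨S_z⟩ = (ħ/2)·⟨σ_z⟩.

-0.9231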